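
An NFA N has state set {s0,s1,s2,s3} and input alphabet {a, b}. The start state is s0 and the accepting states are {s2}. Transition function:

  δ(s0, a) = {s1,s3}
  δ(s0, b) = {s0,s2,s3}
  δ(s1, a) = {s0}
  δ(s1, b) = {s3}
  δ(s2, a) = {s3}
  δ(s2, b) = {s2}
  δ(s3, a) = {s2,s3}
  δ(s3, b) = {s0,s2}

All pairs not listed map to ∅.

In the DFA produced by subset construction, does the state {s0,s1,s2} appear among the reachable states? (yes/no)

no

Start state of the DFA: {s0}.
{s0} --a--> {s1,s3}  [new]
{s0} --b--> {s0,s2,s3}  [new]
{s1,s3} --a--> {s0,s2,s3}  [seen]
{s1,s3} --b--> {s0,s2,s3}  [seen]
{s0,s2,s3} --a--> {s1,s2,s3}  [new]
{s0,s2,s3} --b--> {s0,s2,s3}  [seen]
{s1,s2,s3} --a--> {s0,s2,s3}  [seen]
{s1,s2,s3} --b--> {s0,s2,s3}  [seen]
Reachable DFA states: {s0}, {s1,s3}, {s0,s2,s3}, {s1,s2,s3}.
{s0,s1,s2} is not among them.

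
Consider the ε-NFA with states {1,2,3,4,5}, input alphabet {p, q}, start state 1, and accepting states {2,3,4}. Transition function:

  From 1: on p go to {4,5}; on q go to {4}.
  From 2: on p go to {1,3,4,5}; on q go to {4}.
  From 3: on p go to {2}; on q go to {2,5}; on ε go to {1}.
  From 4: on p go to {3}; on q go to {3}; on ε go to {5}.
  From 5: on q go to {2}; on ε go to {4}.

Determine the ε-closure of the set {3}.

Begin with {3}.
3 →ε {1}; add 1.
ε-closure = {1,3}.

{1,3}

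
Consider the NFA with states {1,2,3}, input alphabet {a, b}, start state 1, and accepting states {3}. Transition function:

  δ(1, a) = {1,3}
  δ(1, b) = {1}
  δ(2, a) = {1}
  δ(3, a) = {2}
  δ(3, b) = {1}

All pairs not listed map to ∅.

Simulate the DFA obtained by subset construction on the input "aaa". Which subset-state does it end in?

Start: {1}.
δ(1,a) = {1,3}.
Union: {1,3}.
After a: {1,3}.
δ(1,a) = {1,3}; δ(3,a) = {2}.
Union: {1,2,3}.
After a: {1,2,3}.
δ(1,a) = {1,3}; δ(2,a) = {1}; δ(3,a) = {2}.
Union: {1,2,3}.
After a: {1,2,3}.

{1,2,3}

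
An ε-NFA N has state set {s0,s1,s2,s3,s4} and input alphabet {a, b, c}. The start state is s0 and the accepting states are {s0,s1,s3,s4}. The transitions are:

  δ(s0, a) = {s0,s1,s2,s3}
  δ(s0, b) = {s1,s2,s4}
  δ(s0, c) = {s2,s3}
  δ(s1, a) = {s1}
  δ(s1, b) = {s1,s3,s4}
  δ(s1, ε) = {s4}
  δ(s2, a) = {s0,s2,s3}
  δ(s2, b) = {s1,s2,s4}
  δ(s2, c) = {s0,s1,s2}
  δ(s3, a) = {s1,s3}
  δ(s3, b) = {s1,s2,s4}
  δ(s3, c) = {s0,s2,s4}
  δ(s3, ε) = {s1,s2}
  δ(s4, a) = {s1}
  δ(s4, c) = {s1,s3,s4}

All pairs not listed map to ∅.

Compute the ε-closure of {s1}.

Begin with {s1}.
s1 →ε {s4}; add s4.
ε-closure = {s1,s4}.

{s1,s4}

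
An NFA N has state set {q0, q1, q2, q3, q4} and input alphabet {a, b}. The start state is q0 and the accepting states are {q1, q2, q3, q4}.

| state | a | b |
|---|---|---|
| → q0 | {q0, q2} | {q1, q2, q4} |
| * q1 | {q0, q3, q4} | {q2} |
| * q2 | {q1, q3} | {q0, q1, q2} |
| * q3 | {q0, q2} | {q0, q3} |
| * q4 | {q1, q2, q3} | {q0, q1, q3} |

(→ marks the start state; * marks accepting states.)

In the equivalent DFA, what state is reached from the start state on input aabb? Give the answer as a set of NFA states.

Start: {q0}.
δ(q0,a) = {q0, q2}.
Union: {q0, q2}.
After a: {q0, q2}.
δ(q0,a) = {q0, q2}; δ(q2,a) = {q1, q3}.
Union: {q0, q1, q2, q3}.
After a: {q0, q1, q2, q3}.
δ(q0,b) = {q1, q2, q4}; δ(q1,b) = {q2}; δ(q2,b) = {q0, q1, q2}; δ(q3,b) = {q0, q3}.
Union: {q0, q1, q2, q3, q4}.
After b: {q0, q1, q2, q3, q4}.
δ(q0,b) = {q1, q2, q4}; δ(q1,b) = {q2}; δ(q2,b) = {q0, q1, q2}; δ(q3,b) = {q0, q3}; δ(q4,b) = {q0, q1, q3}.
Union: {q0, q1, q2, q3, q4}.
After b: {q0, q1, q2, q3, q4}.

{q0, q1, q2, q3, q4}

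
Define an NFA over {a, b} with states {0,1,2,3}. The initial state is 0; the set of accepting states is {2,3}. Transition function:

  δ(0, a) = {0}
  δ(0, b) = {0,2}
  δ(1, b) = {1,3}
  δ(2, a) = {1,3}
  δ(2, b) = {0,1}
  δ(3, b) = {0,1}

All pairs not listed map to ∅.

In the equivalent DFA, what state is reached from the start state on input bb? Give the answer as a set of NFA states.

Start: {0}.
δ(0,b) = {0,2}.
Union: {0,2}.
After b: {0,2}.
δ(0,b) = {0,2}; δ(2,b) = {0,1}.
Union: {0,1,2}.
After b: {0,1,2}.

{0,1,2}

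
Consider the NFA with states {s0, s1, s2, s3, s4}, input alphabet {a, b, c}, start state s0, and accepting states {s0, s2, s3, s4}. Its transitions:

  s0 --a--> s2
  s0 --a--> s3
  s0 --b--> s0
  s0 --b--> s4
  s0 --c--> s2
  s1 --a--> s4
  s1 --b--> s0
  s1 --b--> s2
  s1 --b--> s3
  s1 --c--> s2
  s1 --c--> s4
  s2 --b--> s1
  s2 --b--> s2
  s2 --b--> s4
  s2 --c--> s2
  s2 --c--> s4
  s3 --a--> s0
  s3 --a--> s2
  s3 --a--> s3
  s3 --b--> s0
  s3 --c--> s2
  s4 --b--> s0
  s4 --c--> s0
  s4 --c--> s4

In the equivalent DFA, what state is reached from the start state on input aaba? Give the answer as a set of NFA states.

{s2, s3, s4}

Start: {s0}.
δ(s0,a) = {s2, s3}.
Union: {s2, s3}.
After a: {s2, s3}.
δ(s2,a) = ∅; δ(s3,a) = {s0, s2, s3}.
Union: {s0, s2, s3}.
After a: {s0, s2, s3}.
δ(s0,b) = {s0, s4}; δ(s2,b) = {s1, s2, s4}; δ(s3,b) = {s0}.
Union: {s0, s1, s2, s4}.
After b: {s0, s1, s2, s4}.
δ(s0,a) = {s2, s3}; δ(s1,a) = {s4}; δ(s2,a) = ∅; δ(s4,a) = ∅.
Union: {s2, s3, s4}.
After a: {s2, s3, s4}.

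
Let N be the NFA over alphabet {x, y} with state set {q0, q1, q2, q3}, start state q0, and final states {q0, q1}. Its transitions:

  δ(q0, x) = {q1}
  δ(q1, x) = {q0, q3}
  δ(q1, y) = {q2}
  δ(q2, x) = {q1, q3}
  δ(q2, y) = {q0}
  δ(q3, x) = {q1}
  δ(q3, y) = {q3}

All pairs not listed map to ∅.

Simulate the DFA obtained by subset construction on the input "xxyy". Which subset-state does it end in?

{q3}

Start: {q0}.
δ(q0,x) = {q1}.
Union: {q1}.
After x: {q1}.
δ(q1,x) = {q0, q3}.
Union: {q0, q3}.
After x: {q0, q3}.
δ(q0,y) = ∅; δ(q3,y) = {q3}.
Union: {q3}.
After y: {q3}.
δ(q3,y) = {q3}.
Union: {q3}.
After y: {q3}.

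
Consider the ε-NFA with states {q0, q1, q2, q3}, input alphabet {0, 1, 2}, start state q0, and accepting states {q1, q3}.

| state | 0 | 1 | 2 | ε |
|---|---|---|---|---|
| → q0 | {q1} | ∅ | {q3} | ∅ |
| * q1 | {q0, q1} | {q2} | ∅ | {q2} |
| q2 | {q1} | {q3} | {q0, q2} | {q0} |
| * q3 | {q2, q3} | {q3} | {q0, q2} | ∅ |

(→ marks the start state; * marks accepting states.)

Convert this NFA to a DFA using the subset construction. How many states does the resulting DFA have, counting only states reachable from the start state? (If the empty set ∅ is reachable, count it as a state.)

7

Start state of the DFA: {q0} (ε-closure of the NFA start).
{q0} --0--> {q0, q1, q2}  [new]
{q0} --1--> ∅  [new]
{q0} --2--> {q3}  [new]
{q0, q1, q2} --0--> {q0, q1, q2}  [seen]
{q0, q1, q2} --1--> {q0, q2, q3}  [new]
{q0, q1, q2} --2--> {q0, q2, q3}  [seen]
∅ --0--> ∅  [seen]
∅ --1--> ∅  [seen]
∅ --2--> ∅  [seen]
{q3} --0--> {q0, q2, q3}  [seen]
{q3} --1--> {q3}  [seen]
{q3} --2--> {q0, q2}  [new]
{q0, q2, q3} --0--> {q0, q1, q2, q3}  [new]
{q0, q2, q3} --1--> {q3}  [seen]
{q0, q2, q3} --2--> {q0, q2, q3}  [seen]
{q0, q2} --0--> {q0, q1, q2}  [seen]
{q0, q2} --1--> {q3}  [seen]
{q0, q2} --2--> {q0, q2, q3}  [seen]
{q0, q1, q2, q3} --0--> {q0, q1, q2, q3}  [seen]
{q0, q1, q2, q3} --1--> {q0, q2, q3}  [seen]
{q0, q1, q2, q3} --2--> {q0, q2, q3}  [seen]
Reachable DFA states: {q0}, {q0, q1, q2}, ∅, {q3}, {q0, q2, q3}, {q0, q2}, {q0, q1, q2, q3}.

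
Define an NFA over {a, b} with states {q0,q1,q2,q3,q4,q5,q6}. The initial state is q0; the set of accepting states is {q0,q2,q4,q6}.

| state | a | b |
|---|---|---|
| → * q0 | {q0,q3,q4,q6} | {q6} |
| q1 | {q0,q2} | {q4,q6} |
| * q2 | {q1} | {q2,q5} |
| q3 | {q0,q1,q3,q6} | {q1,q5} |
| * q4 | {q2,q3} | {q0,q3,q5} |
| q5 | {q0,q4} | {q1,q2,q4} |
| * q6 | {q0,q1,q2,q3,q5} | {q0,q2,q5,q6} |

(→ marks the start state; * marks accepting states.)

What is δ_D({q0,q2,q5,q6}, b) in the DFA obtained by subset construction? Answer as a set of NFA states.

δ(q0,b) = {q6}; δ(q2,b) = {q2,q5}; δ(q5,b) = {q1,q2,q4}; δ(q6,b) = {q0,q2,q5,q6}.
Union: {q0,q1,q2,q4,q5,q6}.

{q0,q1,q2,q4,q5,q6}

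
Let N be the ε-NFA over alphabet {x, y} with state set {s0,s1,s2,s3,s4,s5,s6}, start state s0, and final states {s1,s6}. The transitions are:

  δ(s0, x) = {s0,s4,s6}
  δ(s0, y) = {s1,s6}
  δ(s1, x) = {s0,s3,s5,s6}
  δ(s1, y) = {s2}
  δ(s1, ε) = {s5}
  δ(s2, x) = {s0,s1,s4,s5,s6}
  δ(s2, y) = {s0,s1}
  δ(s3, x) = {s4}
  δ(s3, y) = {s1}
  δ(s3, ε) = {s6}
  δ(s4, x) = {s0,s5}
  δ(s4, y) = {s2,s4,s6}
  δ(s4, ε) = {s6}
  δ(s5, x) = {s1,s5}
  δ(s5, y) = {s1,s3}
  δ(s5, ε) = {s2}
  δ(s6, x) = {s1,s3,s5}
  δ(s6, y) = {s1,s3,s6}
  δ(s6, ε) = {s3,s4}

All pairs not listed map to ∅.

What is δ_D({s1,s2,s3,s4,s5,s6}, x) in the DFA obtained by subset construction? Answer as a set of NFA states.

δ(s1,x) = {s0,s3,s5,s6}; δ(s2,x) = {s0,s1,s4,s5,s6}; δ(s3,x) = {s4}; δ(s4,x) = {s0,s5}; δ(s5,x) = {s1,s5}; δ(s6,x) = {s1,s3,s5}.
Union: {s0,s1,s3,s4,s5,s6}.
ε-closure gives {s0,s1,s2,s3,s4,s5,s6}.

{s0,s1,s2,s3,s4,s5,s6}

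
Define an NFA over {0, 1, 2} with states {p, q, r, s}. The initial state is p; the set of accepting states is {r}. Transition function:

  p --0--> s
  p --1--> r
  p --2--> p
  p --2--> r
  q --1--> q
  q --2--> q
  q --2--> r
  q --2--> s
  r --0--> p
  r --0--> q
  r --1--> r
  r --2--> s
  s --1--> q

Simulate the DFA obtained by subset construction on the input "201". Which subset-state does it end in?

{q, r}

Start: {p}.
δ(p,2) = {p, r}.
Union: {p, r}.
After 2: {p, r}.
δ(p,0) = {s}; δ(r,0) = {p, q}.
Union: {p, q, s}.
After 0: {p, q, s}.
δ(p,1) = {r}; δ(q,1) = {q}; δ(s,1) = {q}.
Union: {q, r}.
After 1: {q, r}.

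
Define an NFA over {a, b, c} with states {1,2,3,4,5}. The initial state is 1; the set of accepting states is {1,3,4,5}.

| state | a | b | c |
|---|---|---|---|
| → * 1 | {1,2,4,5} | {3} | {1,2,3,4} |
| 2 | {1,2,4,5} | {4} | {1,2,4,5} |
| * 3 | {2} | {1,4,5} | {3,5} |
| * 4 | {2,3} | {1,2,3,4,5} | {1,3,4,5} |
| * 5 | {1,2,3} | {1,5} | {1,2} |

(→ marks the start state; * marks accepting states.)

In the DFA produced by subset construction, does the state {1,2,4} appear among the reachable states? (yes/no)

no

Start state of the DFA: {1}.
{1} --a--> {1,2,4,5}  [new]
{1} --b--> {3}  [new]
{1} --c--> {1,2,3,4}  [new]
{1,2,4,5} --a--> {1,2,3,4,5}  [new]
{1,2,4,5} --b--> {1,2,3,4,5}  [seen]
{1,2,4,5} --c--> {1,2,3,4,5}  [seen]
{3} --a--> {2}  [new]
{3} --b--> {1,4,5}  [new]
{3} --c--> {3,5}  [new]
{1,2,3,4} --a--> {1,2,3,4,5}  [seen]
{1,2,3,4} --b--> {1,2,3,4,5}  [seen]
{1,2,3,4} --c--> {1,2,3,4,5}  [seen]
{1,2,3,4,5} --a--> {1,2,3,4,5}  [seen]
{1,2,3,4,5} --b--> {1,2,3,4,5}  [seen]
{1,2,3,4,5} --c--> {1,2,3,4,5}  [seen]
{2} --a--> {1,2,4,5}  [seen]
{2} --b--> {4}  [new]
{2} --c--> {1,2,4,5}  [seen]
{1,4,5} --a--> {1,2,3,4,5}  [seen]
{1,4,5} --b--> {1,2,3,4,5}  [seen]
{1,4,5} --c--> {1,2,3,4,5}  [seen]
{3,5} --a--> {1,2,3}  [new]
{3,5} --b--> {1,4,5}  [seen]
{3,5} --c--> {1,2,3,5}  [new]
{4} --a--> {2,3}  [new]
{4} --b--> {1,2,3,4,5}  [seen]
{4} --c--> {1,3,4,5}  [new]
{1,2,3} --a--> {1,2,4,5}  [seen]
{1,2,3} --b--> {1,3,4,5}  [seen]
{1,2,3} --c--> {1,2,3,4,5}  [seen]
{1,2,3,5} --a--> {1,2,3,4,5}  [seen]
{1,2,3,5} --b--> {1,3,4,5}  [seen]
{1,2,3,5} --c--> {1,2,3,4,5}  [seen]
{2,3} --a--> {1,2,4,5}  [seen]
{2,3} --b--> {1,4,5}  [seen]
{2,3} --c--> {1,2,3,4,5}  [seen]
{1,3,4,5} --a--> {1,2,3,4,5}  [seen]
{1,3,4,5} --b--> {1,2,3,4,5}  [seen]
{1,3,4,5} --c--> {1,2,3,4,5}  [seen]
Reachable DFA states: {1}, {1,2,4,5}, {3}, {1,2,3,4}, {1,2,3,4,5}, {2}, {1,4,5}, {3,5}, {4}, {1,2,3}, {1,2,3,5}, {2,3}, {1,3,4,5}.
{1,2,4} is not among them.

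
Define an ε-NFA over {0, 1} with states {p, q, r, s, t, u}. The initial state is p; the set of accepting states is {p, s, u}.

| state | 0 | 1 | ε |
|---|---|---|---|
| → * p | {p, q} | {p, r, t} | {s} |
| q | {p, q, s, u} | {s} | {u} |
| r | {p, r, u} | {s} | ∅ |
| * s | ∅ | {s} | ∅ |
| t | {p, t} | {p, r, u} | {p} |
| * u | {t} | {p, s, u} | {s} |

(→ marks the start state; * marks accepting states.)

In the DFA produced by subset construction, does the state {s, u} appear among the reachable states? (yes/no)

Start state of the DFA: {p, s} (ε-closure of the NFA start).
{p, s} --0--> {p, q, s, u}  [new]
{p, s} --1--> {p, r, s, t}  [new]
{p, q, s, u} --0--> {p, q, s, t, u}  [new]
{p, q, s, u} --1--> {p, r, s, t, u}  [new]
{p, r, s, t} --0--> {p, q, r, s, t, u}  [new]
{p, r, s, t} --1--> {p, r, s, t, u}  [seen]
{p, q, s, t, u} --0--> {p, q, s, t, u}  [seen]
{p, q, s, t, u} --1--> {p, r, s, t, u}  [seen]
{p, r, s, t, u} --0--> {p, q, r, s, t, u}  [seen]
{p, r, s, t, u} --1--> {p, r, s, t, u}  [seen]
{p, q, r, s, t, u} --0--> {p, q, r, s, t, u}  [seen]
{p, q, r, s, t, u} --1--> {p, r, s, t, u}  [seen]
Reachable DFA states: {p, s}, {p, q, s, u}, {p, r, s, t}, {p, q, s, t, u}, {p, r, s, t, u}, {p, q, r, s, t, u}.
{s, u} is not among them.

no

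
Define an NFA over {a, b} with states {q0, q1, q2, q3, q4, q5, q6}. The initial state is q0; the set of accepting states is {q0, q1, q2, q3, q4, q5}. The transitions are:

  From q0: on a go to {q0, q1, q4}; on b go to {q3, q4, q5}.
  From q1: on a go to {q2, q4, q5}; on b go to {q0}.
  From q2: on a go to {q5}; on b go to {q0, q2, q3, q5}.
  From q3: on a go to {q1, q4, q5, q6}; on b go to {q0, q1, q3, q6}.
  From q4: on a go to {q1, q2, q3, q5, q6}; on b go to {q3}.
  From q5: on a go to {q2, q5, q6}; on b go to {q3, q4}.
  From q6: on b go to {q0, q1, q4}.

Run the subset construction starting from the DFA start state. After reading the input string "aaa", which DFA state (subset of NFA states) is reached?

{q0, q1, q2, q3, q4, q5, q6}

Start: {q0}.
δ(q0,a) = {q0, q1, q4}.
Union: {q0, q1, q4}.
After a: {q0, q1, q4}.
δ(q0,a) = {q0, q1, q4}; δ(q1,a) = {q2, q4, q5}; δ(q4,a) = {q1, q2, q3, q5, q6}.
Union: {q0, q1, q2, q3, q4, q5, q6}.
After a: {q0, q1, q2, q3, q4, q5, q6}.
δ(q0,a) = {q0, q1, q4}; δ(q1,a) = {q2, q4, q5}; δ(q2,a) = {q5}; δ(q3,a) = {q1, q4, q5, q6}; δ(q4,a) = {q1, q2, q3, q5, q6}; δ(q5,a) = {q2, q5, q6}; δ(q6,a) = ∅.
Union: {q0, q1, q2, q3, q4, q5, q6}.
After a: {q0, q1, q2, q3, q4, q5, q6}.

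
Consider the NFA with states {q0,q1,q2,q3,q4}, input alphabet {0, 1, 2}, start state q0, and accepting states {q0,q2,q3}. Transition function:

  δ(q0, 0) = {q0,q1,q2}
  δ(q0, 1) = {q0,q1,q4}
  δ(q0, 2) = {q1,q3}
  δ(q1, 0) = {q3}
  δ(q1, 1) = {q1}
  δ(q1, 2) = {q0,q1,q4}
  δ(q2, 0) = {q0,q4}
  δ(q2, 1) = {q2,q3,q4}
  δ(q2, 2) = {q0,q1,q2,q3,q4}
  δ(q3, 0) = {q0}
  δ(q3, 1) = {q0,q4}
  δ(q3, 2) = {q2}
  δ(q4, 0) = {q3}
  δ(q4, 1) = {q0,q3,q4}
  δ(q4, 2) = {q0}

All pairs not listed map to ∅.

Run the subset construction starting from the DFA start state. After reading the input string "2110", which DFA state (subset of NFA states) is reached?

{q0,q1,q2,q3}

Start: {q0}.
δ(q0,2) = {q1,q3}.
Union: {q1,q3}.
After 2: {q1,q3}.
δ(q1,1) = {q1}; δ(q3,1) = {q0,q4}.
Union: {q0,q1,q4}.
After 1: {q0,q1,q4}.
δ(q0,1) = {q0,q1,q4}; δ(q1,1) = {q1}; δ(q4,1) = {q0,q3,q4}.
Union: {q0,q1,q3,q4}.
After 1: {q0,q1,q3,q4}.
δ(q0,0) = {q0,q1,q2}; δ(q1,0) = {q3}; δ(q3,0) = {q0}; δ(q4,0) = {q3}.
Union: {q0,q1,q2,q3}.
After 0: {q0,q1,q2,q3}.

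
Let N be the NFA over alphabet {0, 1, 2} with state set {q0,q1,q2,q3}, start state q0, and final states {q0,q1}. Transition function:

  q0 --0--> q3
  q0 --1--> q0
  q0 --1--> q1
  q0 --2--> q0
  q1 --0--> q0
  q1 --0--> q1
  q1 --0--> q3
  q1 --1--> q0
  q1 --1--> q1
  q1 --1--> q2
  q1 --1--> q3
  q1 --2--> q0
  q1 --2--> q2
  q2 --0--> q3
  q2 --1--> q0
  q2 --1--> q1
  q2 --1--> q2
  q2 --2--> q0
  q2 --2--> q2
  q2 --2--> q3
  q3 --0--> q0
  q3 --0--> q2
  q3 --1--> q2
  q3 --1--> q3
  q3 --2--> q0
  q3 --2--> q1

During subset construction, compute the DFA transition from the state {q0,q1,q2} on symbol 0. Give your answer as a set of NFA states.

{q0,q1,q3}

δ(q0,0) = {q3}; δ(q1,0) = {q0,q1,q3}; δ(q2,0) = {q3}.
Union: {q0,q1,q3}.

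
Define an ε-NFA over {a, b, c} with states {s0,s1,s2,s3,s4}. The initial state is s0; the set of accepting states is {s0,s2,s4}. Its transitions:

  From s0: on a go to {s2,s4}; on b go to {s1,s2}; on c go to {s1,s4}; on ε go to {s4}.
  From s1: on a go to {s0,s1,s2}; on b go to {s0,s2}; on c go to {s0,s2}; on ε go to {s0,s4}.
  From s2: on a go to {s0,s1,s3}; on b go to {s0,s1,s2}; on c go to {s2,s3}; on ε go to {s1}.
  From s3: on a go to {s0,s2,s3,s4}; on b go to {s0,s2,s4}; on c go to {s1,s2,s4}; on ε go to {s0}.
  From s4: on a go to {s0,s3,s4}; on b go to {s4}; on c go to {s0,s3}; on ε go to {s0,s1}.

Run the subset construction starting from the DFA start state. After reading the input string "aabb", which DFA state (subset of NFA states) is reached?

Start: {s0,s1,s4}.
δ(s0,a) = {s2,s4}; δ(s1,a) = {s0,s1,s2}; δ(s4,a) = {s0,s3,s4}.
Union: {s0,s1,s2,s3,s4}.
After a: {s0,s1,s2,s3,s4}.
δ(s0,a) = {s2,s4}; δ(s1,a) = {s0,s1,s2}; δ(s2,a) = {s0,s1,s3}; δ(s3,a) = {s0,s2,s3,s4}; δ(s4,a) = {s0,s3,s4}.
Union: {s0,s1,s2,s3,s4}.
After a: {s0,s1,s2,s3,s4}.
δ(s0,b) = {s1,s2}; δ(s1,b) = {s0,s2}; δ(s2,b) = {s0,s1,s2}; δ(s3,b) = {s0,s2,s4}; δ(s4,b) = {s4}.
Union: {s0,s1,s2,s4}.
After b: {s0,s1,s2,s4}.
δ(s0,b) = {s1,s2}; δ(s1,b) = {s0,s2}; δ(s2,b) = {s0,s1,s2}; δ(s4,b) = {s4}.
Union: {s0,s1,s2,s4}.
After b: {s0,s1,s2,s4}.

{s0,s1,s2,s4}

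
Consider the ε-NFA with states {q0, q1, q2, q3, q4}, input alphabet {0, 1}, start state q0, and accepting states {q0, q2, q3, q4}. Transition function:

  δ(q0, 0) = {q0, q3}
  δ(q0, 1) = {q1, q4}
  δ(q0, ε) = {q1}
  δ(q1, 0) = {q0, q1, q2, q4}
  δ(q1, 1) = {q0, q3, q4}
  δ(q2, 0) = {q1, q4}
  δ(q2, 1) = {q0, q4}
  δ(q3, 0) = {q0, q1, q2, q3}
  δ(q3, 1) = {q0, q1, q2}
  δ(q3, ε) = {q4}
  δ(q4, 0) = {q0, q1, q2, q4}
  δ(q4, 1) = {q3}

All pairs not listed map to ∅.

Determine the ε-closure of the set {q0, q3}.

Begin with {q0, q3}.
q0 →ε {q1}; add q1.
q3 →ε {q4}; add q4.
ε-closure = {q0, q1, q3, q4}.

{q0, q1, q3, q4}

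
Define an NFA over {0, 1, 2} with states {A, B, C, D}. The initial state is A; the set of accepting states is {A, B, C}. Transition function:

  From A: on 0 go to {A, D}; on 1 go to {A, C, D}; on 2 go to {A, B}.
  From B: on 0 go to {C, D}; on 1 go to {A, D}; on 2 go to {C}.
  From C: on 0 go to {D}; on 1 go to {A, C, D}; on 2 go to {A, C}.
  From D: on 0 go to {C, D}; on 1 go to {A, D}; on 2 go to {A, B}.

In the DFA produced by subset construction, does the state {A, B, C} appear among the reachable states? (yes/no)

Start state of the DFA: {A}.
{A} --0--> {A, D}  [new]
{A} --1--> {A, C, D}  [new]
{A} --2--> {A, B}  [new]
{A, D} --0--> {A, C, D}  [seen]
{A, D} --1--> {A, C, D}  [seen]
{A, D} --2--> {A, B}  [seen]
{A, C, D} --0--> {A, C, D}  [seen]
{A, C, D} --1--> {A, C, D}  [seen]
{A, C, D} --2--> {A, B, C}  [new]
{A, B} --0--> {A, C, D}  [seen]
{A, B} --1--> {A, C, D}  [seen]
{A, B} --2--> {A, B, C}  [seen]
{A, B, C} --0--> {A, C, D}  [seen]
{A, B, C} --1--> {A, C, D}  [seen]
{A, B, C} --2--> {A, B, C}  [seen]
Reachable DFA states: {A}, {A, D}, {A, C, D}, {A, B}, {A, B, C}.
{A, B, C} is among them.

yes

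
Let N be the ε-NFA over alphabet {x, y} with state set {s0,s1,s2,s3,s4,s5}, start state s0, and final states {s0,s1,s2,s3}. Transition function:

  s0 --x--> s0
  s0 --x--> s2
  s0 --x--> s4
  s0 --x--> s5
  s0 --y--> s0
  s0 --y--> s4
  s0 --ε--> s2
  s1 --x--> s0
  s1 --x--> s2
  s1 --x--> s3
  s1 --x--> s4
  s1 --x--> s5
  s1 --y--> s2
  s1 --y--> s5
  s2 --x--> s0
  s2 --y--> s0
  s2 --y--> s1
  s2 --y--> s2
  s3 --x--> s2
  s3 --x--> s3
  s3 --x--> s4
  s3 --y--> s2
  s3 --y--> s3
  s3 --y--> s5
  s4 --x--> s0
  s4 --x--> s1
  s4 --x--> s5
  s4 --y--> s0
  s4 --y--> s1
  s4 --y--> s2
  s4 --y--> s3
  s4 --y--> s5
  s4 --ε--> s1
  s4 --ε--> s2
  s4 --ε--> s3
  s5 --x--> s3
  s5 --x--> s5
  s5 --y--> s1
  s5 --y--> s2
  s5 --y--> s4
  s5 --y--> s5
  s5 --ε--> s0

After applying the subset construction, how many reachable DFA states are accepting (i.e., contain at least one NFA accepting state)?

Start state of the DFA: {s0,s2} (ε-closure of the NFA start).
{s0,s2} --x--> {s0,s1,s2,s3,s4,s5}  [new]
{s0,s2} --y--> {s0,s1,s2,s3,s4}  [new]
{s0,s1,s2,s3,s4,s5} --x--> {s0,s1,s2,s3,s4,s5}  [seen]
{s0,s1,s2,s3,s4,s5} --y--> {s0,s1,s2,s3,s4,s5}  [seen]
{s0,s1,s2,s3,s4} --x--> {s0,s1,s2,s3,s4,s5}  [seen]
{s0,s1,s2,s3,s4} --y--> {s0,s1,s2,s3,s4,s5}  [seen]
Reachable DFA states: {s0,s2}, {s0,s1,s2,s3,s4,s5}, {s0,s1,s2,s3,s4}.
Accepting DFA states (contain an NFA accepting state): {s0,s2}, {s0,s1,s2,s3,s4,s5}, {s0,s1,s2,s3,s4}.

3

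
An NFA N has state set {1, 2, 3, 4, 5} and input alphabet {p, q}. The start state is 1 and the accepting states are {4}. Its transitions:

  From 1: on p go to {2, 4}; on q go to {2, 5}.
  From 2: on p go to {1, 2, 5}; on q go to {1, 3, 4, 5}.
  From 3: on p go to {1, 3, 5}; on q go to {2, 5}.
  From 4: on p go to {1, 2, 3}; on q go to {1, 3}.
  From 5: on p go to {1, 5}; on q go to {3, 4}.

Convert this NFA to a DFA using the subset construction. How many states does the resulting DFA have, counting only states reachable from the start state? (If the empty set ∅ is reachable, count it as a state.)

Start state of the DFA: {1}.
{1} --p--> {2, 4}  [new]
{1} --q--> {2, 5}  [new]
{2, 4} --p--> {1, 2, 3, 5}  [new]
{2, 4} --q--> {1, 3, 4, 5}  [new]
{2, 5} --p--> {1, 2, 5}  [new]
{2, 5} --q--> {1, 3, 4, 5}  [seen]
{1, 2, 3, 5} --p--> {1, 2, 3, 4, 5}  [new]
{1, 2, 3, 5} --q--> {1, 2, 3, 4, 5}  [seen]
{1, 3, 4, 5} --p--> {1, 2, 3, 4, 5}  [seen]
{1, 3, 4, 5} --q--> {1, 2, 3, 4, 5}  [seen]
{1, 2, 5} --p--> {1, 2, 4, 5}  [new]
{1, 2, 5} --q--> {1, 2, 3, 4, 5}  [seen]
{1, 2, 3, 4, 5} --p--> {1, 2, 3, 4, 5}  [seen]
{1, 2, 3, 4, 5} --q--> {1, 2, 3, 4, 5}  [seen]
{1, 2, 4, 5} --p--> {1, 2, 3, 4, 5}  [seen]
{1, 2, 4, 5} --q--> {1, 2, 3, 4, 5}  [seen]
Reachable DFA states: {1}, {2, 4}, {2, 5}, {1, 2, 3, 5}, {1, 3, 4, 5}, {1, 2, 5}, {1, 2, 3, 4, 5}, {1, 2, 4, 5}.

8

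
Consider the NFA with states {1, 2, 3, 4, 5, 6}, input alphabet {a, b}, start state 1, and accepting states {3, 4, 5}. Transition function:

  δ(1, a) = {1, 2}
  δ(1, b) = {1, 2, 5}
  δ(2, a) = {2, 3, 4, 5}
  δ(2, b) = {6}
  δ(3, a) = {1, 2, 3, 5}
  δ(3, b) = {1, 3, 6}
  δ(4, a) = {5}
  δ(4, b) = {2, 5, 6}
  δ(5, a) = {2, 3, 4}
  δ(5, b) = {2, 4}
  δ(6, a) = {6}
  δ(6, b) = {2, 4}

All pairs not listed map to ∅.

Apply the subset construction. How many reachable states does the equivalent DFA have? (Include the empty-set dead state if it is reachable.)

Start state of the DFA: {1}.
{1} --a--> {1, 2}  [new]
{1} --b--> {1, 2, 5}  [new]
{1, 2} --a--> {1, 2, 3, 4, 5}  [new]
{1, 2} --b--> {1, 2, 5, 6}  [new]
{1, 2, 5} --a--> {1, 2, 3, 4, 5}  [seen]
{1, 2, 5} --b--> {1, 2, 4, 5, 6}  [new]
{1, 2, 3, 4, 5} --a--> {1, 2, 3, 4, 5}  [seen]
{1, 2, 3, 4, 5} --b--> {1, 2, 3, 4, 5, 6}  [new]
{1, 2, 5, 6} --a--> {1, 2, 3, 4, 5, 6}  [seen]
{1, 2, 5, 6} --b--> {1, 2, 4, 5, 6}  [seen]
{1, 2, 4, 5, 6} --a--> {1, 2, 3, 4, 5, 6}  [seen]
{1, 2, 4, 5, 6} --b--> {1, 2, 4, 5, 6}  [seen]
{1, 2, 3, 4, 5, 6} --a--> {1, 2, 3, 4, 5, 6}  [seen]
{1, 2, 3, 4, 5, 6} --b--> {1, 2, 3, 4, 5, 6}  [seen]
Reachable DFA states: {1}, {1, 2}, {1, 2, 5}, {1, 2, 3, 4, 5}, {1, 2, 5, 6}, {1, 2, 4, 5, 6}, {1, 2, 3, 4, 5, 6}.

7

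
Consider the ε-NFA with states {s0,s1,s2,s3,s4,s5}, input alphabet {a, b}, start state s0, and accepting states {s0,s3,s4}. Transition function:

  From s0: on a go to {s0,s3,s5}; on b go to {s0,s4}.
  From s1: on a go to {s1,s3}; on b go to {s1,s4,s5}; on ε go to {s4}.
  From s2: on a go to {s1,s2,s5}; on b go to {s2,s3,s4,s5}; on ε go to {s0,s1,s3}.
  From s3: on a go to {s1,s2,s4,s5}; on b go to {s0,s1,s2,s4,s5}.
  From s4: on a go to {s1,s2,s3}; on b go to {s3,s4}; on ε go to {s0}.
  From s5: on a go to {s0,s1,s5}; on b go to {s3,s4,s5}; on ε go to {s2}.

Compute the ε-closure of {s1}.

Begin with {s1}.
s1 →ε {s4}; add s4.
s4 →ε {s0}; add s0.
ε-closure = {s0,s1,s4}.

{s0,s1,s4}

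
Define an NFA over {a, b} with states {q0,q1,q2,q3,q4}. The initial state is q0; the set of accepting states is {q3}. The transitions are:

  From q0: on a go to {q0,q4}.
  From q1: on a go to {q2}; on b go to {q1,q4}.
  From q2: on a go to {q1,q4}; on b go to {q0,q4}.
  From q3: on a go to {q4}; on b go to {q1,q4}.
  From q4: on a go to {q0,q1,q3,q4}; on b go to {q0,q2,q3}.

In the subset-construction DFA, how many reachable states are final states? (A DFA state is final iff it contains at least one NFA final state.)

3

Start state of the DFA: {q0}.
{q0} --a--> {q0,q4}  [new]
{q0} --b--> ∅  [new]
{q0,q4} --a--> {q0,q1,q3,q4}  [new]
{q0,q4} --b--> {q0,q2,q3}  [new]
∅ --a--> ∅  [seen]
∅ --b--> ∅  [seen]
{q0,q1,q3,q4} --a--> {q0,q1,q2,q3,q4}  [new]
{q0,q1,q3,q4} --b--> {q0,q1,q2,q3,q4}  [seen]
{q0,q2,q3} --a--> {q0,q1,q4}  [new]
{q0,q2,q3} --b--> {q0,q1,q4}  [seen]
{q0,q1,q2,q3,q4} --a--> {q0,q1,q2,q3,q4}  [seen]
{q0,q1,q2,q3,q4} --b--> {q0,q1,q2,q3,q4}  [seen]
{q0,q1,q4} --a--> {q0,q1,q2,q3,q4}  [seen]
{q0,q1,q4} --b--> {q0,q1,q2,q3,q4}  [seen]
Reachable DFA states: {q0}, {q0,q4}, ∅, {q0,q1,q3,q4}, {q0,q2,q3}, {q0,q1,q2,q3,q4}, {q0,q1,q4}.
Accepting DFA states (contain an NFA accepting state): {q0,q1,q3,q4}, {q0,q2,q3}, {q0,q1,q2,q3,q4}.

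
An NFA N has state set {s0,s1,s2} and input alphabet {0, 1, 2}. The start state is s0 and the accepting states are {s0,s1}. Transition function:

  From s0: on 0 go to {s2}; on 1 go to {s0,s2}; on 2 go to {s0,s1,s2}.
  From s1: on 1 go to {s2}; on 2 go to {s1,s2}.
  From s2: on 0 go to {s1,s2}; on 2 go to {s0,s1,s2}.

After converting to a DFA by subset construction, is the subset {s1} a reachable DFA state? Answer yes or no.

no

Start state of the DFA: {s0}.
{s0} --0--> {s2}  [new]
{s0} --1--> {s0,s2}  [new]
{s0} --2--> {s0,s1,s2}  [new]
{s2} --0--> {s1,s2}  [new]
{s2} --1--> ∅  [new]
{s2} --2--> {s0,s1,s2}  [seen]
{s0,s2} --0--> {s1,s2}  [seen]
{s0,s2} --1--> {s0,s2}  [seen]
{s0,s2} --2--> {s0,s1,s2}  [seen]
{s0,s1,s2} --0--> {s1,s2}  [seen]
{s0,s1,s2} --1--> {s0,s2}  [seen]
{s0,s1,s2} --2--> {s0,s1,s2}  [seen]
{s1,s2} --0--> {s1,s2}  [seen]
{s1,s2} --1--> {s2}  [seen]
{s1,s2} --2--> {s0,s1,s2}  [seen]
∅ --0--> ∅  [seen]
∅ --1--> ∅  [seen]
∅ --2--> ∅  [seen]
Reachable DFA states: {s0}, {s2}, {s0,s2}, {s0,s1,s2}, {s1,s2}, ∅.
{s1} is not among them.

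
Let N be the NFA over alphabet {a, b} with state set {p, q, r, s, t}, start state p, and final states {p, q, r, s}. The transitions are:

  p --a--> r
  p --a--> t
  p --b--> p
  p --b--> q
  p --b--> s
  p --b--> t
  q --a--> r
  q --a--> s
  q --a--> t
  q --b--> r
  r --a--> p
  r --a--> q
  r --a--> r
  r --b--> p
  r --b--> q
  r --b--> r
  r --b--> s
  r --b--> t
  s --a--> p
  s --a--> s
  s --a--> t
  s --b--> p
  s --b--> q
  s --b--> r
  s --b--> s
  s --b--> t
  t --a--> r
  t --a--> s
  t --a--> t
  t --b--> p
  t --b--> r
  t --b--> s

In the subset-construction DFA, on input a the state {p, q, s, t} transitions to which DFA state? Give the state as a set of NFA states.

{p, r, s, t}

δ(p,a) = {r, t}; δ(q,a) = {r, s, t}; δ(s,a) = {p, s, t}; δ(t,a) = {r, s, t}.
Union: {p, r, s, t}.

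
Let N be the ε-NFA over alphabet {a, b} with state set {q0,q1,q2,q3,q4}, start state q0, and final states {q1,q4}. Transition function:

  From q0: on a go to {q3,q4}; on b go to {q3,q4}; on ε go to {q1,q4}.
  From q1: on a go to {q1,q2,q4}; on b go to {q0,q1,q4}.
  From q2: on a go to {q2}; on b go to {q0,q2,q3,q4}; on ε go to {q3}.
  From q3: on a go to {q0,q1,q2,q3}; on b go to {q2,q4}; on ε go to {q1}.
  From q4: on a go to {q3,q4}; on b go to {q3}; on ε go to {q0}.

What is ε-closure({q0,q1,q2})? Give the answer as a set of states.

Begin with {q0,q1,q2}.
q0 →ε {q1,q4}; add q4.
q2 →ε {q3}; add q3.
ε-closure = {q0,q1,q2,q3,q4}.

{q0,q1,q2,q3,q4}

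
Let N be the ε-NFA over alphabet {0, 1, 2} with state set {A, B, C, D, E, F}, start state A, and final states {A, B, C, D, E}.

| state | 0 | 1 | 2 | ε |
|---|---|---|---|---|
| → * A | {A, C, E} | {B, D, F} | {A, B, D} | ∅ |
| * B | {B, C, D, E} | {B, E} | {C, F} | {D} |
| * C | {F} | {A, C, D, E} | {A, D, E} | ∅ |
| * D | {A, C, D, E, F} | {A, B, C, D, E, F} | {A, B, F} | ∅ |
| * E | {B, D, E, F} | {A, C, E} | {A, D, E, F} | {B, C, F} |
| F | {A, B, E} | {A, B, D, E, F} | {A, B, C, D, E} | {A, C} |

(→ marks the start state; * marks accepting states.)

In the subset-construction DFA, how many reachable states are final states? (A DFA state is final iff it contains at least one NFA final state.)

Start state of the DFA: {A} (ε-closure of the NFA start).
{A} --0--> {A, B, C, D, E, F}  [new]
{A} --1--> {A, B, C, D, F}  [new]
{A} --2--> {A, B, D}  [new]
{A, B, C, D, E, F} --0--> {A, B, C, D, E, F}  [seen]
{A, B, C, D, E, F} --1--> {A, B, C, D, E, F}  [seen]
{A, B, C, D, E, F} --2--> {A, B, C, D, E, F}  [seen]
{A, B, C, D, F} --0--> {A, B, C, D, E, F}  [seen]
{A, B, C, D, F} --1--> {A, B, C, D, E, F}  [seen]
{A, B, C, D, F} --2--> {A, B, C, D, E, F}  [seen]
{A, B, D} --0--> {A, B, C, D, E, F}  [seen]
{A, B, D} --1--> {A, B, C, D, E, F}  [seen]
{A, B, D} --2--> {A, B, C, D, F}  [seen]
Reachable DFA states: {A}, {A, B, C, D, E, F}, {A, B, C, D, F}, {A, B, D}.
Accepting DFA states (contain an NFA accepting state): {A}, {A, B, C, D, E, F}, {A, B, C, D, F}, {A, B, D}.

4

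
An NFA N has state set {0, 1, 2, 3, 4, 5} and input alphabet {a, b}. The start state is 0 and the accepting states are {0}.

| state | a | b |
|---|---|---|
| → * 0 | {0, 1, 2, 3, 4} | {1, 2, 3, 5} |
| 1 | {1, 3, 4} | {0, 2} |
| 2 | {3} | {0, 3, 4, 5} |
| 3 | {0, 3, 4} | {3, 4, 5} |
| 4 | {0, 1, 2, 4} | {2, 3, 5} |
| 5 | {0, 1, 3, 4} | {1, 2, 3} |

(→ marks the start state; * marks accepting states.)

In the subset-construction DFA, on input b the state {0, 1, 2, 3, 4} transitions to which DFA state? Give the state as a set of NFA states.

{0, 1, 2, 3, 4, 5}

δ(0,b) = {1, 2, 3, 5}; δ(1,b) = {0, 2}; δ(2,b) = {0, 3, 4, 5}; δ(3,b) = {3, 4, 5}; δ(4,b) = {2, 3, 5}.
Union: {0, 1, 2, 3, 4, 5}.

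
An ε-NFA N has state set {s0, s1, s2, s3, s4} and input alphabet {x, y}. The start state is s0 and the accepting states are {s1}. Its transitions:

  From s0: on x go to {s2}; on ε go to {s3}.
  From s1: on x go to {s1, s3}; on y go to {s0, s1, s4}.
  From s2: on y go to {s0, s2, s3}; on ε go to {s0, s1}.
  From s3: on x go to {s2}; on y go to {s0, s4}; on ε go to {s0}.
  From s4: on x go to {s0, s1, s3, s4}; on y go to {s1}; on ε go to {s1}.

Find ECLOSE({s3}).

{s0, s3}

Begin with {s3}.
s3 →ε {s0}; add s0.
ε-closure = {s0, s3}.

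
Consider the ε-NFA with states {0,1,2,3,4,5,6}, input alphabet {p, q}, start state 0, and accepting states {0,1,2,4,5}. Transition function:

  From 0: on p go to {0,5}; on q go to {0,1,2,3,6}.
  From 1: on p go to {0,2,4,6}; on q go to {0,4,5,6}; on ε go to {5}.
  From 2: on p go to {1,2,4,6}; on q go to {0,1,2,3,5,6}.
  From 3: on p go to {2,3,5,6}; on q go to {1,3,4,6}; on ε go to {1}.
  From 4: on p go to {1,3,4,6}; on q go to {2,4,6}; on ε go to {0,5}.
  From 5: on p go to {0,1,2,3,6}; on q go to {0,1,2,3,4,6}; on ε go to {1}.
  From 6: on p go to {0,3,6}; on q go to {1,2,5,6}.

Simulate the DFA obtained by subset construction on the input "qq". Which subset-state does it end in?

Start: {0}.
δ(0,q) = {0,1,2,3,6}.
Union: {0,1,2,3,6}.
ε-closure gives {0,1,2,3,5,6}.
After q: {0,1,2,3,5,6}.
δ(0,q) = {0,1,2,3,6}; δ(1,q) = {0,4,5,6}; δ(2,q) = {0,1,2,3,5,6}; δ(3,q) = {1,3,4,6}; δ(5,q) = {0,1,2,3,4,6}; δ(6,q) = {1,2,5,6}.
Union: {0,1,2,3,4,5,6}.
After q: {0,1,2,3,4,5,6}.

{0,1,2,3,4,5,6}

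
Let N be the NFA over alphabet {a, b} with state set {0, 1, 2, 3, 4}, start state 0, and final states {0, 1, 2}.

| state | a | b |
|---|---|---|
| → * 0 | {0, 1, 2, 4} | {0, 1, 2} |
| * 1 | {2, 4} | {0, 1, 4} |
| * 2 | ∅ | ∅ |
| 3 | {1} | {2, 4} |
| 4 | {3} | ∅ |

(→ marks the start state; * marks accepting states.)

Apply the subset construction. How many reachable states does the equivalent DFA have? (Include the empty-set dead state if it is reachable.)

Start state of the DFA: {0}.
{0} --a--> {0, 1, 2, 4}  [new]
{0} --b--> {0, 1, 2}  [new]
{0, 1, 2, 4} --a--> {0, 1, 2, 3, 4}  [new]
{0, 1, 2, 4} --b--> {0, 1, 2, 4}  [seen]
{0, 1, 2} --a--> {0, 1, 2, 4}  [seen]
{0, 1, 2} --b--> {0, 1, 2, 4}  [seen]
{0, 1, 2, 3, 4} --a--> {0, 1, 2, 3, 4}  [seen]
{0, 1, 2, 3, 4} --b--> {0, 1, 2, 4}  [seen]
Reachable DFA states: {0}, {0, 1, 2, 4}, {0, 1, 2}, {0, 1, 2, 3, 4}.

4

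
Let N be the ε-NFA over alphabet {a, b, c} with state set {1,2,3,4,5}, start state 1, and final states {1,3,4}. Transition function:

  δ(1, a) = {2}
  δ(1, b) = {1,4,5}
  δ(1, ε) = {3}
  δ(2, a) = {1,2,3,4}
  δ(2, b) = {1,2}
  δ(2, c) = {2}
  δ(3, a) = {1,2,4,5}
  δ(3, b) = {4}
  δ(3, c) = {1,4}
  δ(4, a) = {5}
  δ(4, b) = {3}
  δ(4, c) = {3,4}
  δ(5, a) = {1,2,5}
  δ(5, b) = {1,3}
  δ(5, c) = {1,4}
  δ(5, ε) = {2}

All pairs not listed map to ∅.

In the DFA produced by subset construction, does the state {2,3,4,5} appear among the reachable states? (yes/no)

Start state of the DFA: {1,3} (ε-closure of the NFA start).
{1,3} --a--> {1,2,3,4,5}  [new]
{1,3} --b--> {1,2,3,4,5}  [seen]
{1,3} --c--> {1,3,4}  [new]
{1,2,3,4,5} --a--> {1,2,3,4,5}  [seen]
{1,2,3,4,5} --b--> {1,2,3,4,5}  [seen]
{1,2,3,4,5} --c--> {1,2,3,4}  [new]
{1,3,4} --a--> {1,2,3,4,5}  [seen]
{1,3,4} --b--> {1,2,3,4,5}  [seen]
{1,3,4} --c--> {1,3,4}  [seen]
{1,2,3,4} --a--> {1,2,3,4,5}  [seen]
{1,2,3,4} --b--> {1,2,3,4,5}  [seen]
{1,2,3,4} --c--> {1,2,3,4}  [seen]
Reachable DFA states: {1,3}, {1,2,3,4,5}, {1,3,4}, {1,2,3,4}.
{2,3,4,5} is not among them.

no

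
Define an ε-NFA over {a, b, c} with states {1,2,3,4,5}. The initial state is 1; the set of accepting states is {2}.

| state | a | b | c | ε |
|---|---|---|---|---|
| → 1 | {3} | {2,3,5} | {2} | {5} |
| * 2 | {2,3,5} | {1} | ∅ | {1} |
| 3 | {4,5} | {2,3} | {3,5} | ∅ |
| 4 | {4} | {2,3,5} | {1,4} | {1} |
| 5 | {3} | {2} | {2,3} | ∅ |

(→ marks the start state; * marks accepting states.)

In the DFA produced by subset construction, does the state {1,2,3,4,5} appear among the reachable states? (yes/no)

Start state of the DFA: {1,5} (ε-closure of the NFA start).
{1,5} --a--> {3}  [new]
{1,5} --b--> {1,2,3,5}  [new]
{1,5} --c--> {1,2,3,5}  [seen]
{3} --a--> {1,4,5}  [new]
{3} --b--> {1,2,3,5}  [seen]
{3} --c--> {3,5}  [new]
{1,2,3,5} --a--> {1,2,3,4,5}  [new]
{1,2,3,5} --b--> {1,2,3,5}  [seen]
{1,2,3,5} --c--> {1,2,3,5}  [seen]
{1,4,5} --a--> {1,3,4,5}  [new]
{1,4,5} --b--> {1,2,3,5}  [seen]
{1,4,5} --c--> {1,2,3,4,5}  [seen]
{3,5} --a--> {1,3,4,5}  [seen]
{3,5} --b--> {1,2,3,5}  [seen]
{3,5} --c--> {1,2,3,5}  [seen]
{1,2,3,4,5} --a--> {1,2,3,4,5}  [seen]
{1,2,3,4,5} --b--> {1,2,3,5}  [seen]
{1,2,3,4,5} --c--> {1,2,3,4,5}  [seen]
{1,3,4,5} --a--> {1,3,4,5}  [seen]
{1,3,4,5} --b--> {1,2,3,5}  [seen]
{1,3,4,5} --c--> {1,2,3,4,5}  [seen]
Reachable DFA states: {1,5}, {3}, {1,2,3,5}, {1,4,5}, {3,5}, {1,2,3,4,5}, {1,3,4,5}.
{1,2,3,4,5} is among them.

yes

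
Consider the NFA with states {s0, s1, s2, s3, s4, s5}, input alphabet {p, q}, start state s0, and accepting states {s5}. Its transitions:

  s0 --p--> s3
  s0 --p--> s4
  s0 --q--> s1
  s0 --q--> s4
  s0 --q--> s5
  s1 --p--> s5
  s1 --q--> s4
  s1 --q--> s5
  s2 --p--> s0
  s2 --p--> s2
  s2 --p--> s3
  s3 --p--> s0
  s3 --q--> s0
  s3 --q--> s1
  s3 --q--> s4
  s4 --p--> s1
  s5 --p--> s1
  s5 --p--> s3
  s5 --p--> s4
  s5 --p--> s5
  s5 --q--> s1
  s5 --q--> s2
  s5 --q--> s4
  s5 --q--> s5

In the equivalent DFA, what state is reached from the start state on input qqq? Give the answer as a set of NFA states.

{s1, s2, s4, s5}

Start: {s0}.
δ(s0,q) = {s1, s4, s5}.
Union: {s1, s4, s5}.
After q: {s1, s4, s5}.
δ(s1,q) = {s4, s5}; δ(s4,q) = ∅; δ(s5,q) = {s1, s2, s4, s5}.
Union: {s1, s2, s4, s5}.
After q: {s1, s2, s4, s5}.
δ(s1,q) = {s4, s5}; δ(s2,q) = ∅; δ(s4,q) = ∅; δ(s5,q) = {s1, s2, s4, s5}.
Union: {s1, s2, s4, s5}.
After q: {s1, s2, s4, s5}.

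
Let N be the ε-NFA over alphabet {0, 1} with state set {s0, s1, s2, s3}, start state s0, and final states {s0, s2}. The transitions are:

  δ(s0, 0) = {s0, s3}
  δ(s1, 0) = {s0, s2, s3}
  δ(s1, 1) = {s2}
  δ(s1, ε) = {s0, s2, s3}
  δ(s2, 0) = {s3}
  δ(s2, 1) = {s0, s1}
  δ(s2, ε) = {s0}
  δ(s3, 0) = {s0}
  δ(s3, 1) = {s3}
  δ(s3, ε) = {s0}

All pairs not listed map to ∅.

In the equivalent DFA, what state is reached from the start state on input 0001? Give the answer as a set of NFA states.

Start: {s0}.
δ(s0,0) = {s0, s3}.
Union: {s0, s3}.
After 0: {s0, s3}.
δ(s0,0) = {s0, s3}; δ(s3,0) = {s0}.
Union: {s0, s3}.
After 0: {s0, s3}.
δ(s0,0) = {s0, s3}; δ(s3,0) = {s0}.
Union: {s0, s3}.
After 0: {s0, s3}.
δ(s0,1) = ∅; δ(s3,1) = {s3}.
Union: {s3}.
ε-closure gives {s0, s3}.
After 1: {s0, s3}.

{s0, s3}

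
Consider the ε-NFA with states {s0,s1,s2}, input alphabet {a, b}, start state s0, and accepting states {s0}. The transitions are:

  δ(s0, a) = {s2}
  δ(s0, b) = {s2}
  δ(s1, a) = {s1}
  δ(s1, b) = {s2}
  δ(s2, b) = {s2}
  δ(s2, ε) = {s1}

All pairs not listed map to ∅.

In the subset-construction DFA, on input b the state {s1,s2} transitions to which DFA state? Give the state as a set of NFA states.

δ(s1,b) = {s2}; δ(s2,b) = {s2}.
Union: {s2}.
ε-closure gives {s1,s2}.

{s1,s2}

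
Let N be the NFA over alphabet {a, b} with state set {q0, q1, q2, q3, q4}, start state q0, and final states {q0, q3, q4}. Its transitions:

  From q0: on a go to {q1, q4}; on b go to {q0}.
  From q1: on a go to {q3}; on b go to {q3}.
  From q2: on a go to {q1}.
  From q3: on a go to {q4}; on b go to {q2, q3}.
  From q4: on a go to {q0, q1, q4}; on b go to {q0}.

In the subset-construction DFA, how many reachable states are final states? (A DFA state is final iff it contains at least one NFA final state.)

Start state of the DFA: {q0}.
{q0} --a--> {q1, q4}  [new]
{q0} --b--> {q0}  [seen]
{q1, q4} --a--> {q0, q1, q3, q4}  [new]
{q1, q4} --b--> {q0, q3}  [new]
{q0, q1, q3, q4} --a--> {q0, q1, q3, q4}  [seen]
{q0, q1, q3, q4} --b--> {q0, q2, q3}  [new]
{q0, q3} --a--> {q1, q4}  [seen]
{q0, q3} --b--> {q0, q2, q3}  [seen]
{q0, q2, q3} --a--> {q1, q4}  [seen]
{q0, q2, q3} --b--> {q0, q2, q3}  [seen]
Reachable DFA states: {q0}, {q1, q4}, {q0, q1, q3, q4}, {q0, q3}, {q0, q2, q3}.
Accepting DFA states (contain an NFA accepting state): {q0}, {q1, q4}, {q0, q1, q3, q4}, {q0, q3}, {q0, q2, q3}.

5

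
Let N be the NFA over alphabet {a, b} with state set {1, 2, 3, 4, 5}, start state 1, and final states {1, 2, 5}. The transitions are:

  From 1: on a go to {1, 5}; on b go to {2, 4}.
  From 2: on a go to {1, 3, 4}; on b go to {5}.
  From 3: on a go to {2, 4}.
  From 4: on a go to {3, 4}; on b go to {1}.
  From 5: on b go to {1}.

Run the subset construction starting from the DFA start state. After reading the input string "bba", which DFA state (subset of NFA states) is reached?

Start: {1}.
δ(1,b) = {2, 4}.
Union: {2, 4}.
After b: {2, 4}.
δ(2,b) = {5}; δ(4,b) = {1}.
Union: {1, 5}.
After b: {1, 5}.
δ(1,a) = {1, 5}; δ(5,a) = ∅.
Union: {1, 5}.
After a: {1, 5}.

{1, 5}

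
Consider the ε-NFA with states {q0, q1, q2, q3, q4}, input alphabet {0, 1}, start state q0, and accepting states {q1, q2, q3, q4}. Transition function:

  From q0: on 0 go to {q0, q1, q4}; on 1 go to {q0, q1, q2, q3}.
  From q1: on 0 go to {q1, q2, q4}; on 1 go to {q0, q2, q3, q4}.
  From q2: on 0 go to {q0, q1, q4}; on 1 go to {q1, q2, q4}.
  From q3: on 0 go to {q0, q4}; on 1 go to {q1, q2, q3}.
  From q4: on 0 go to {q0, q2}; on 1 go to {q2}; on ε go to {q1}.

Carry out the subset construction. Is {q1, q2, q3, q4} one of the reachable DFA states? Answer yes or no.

Start state of the DFA: {q0} (ε-closure of the NFA start).
{q0} --0--> {q0, q1, q4}  [new]
{q0} --1--> {q0, q1, q2, q3}  [new]
{q0, q1, q4} --0--> {q0, q1, q2, q4}  [new]
{q0, q1, q4} --1--> {q0, q1, q2, q3, q4}  [new]
{q0, q1, q2, q3} --0--> {q0, q1, q2, q4}  [seen]
{q0, q1, q2, q3} --1--> {q0, q1, q2, q3, q4}  [seen]
{q0, q1, q2, q4} --0--> {q0, q1, q2, q4}  [seen]
{q0, q1, q2, q4} --1--> {q0, q1, q2, q3, q4}  [seen]
{q0, q1, q2, q3, q4} --0--> {q0, q1, q2, q4}  [seen]
{q0, q1, q2, q3, q4} --1--> {q0, q1, q2, q3, q4}  [seen]
Reachable DFA states: {q0}, {q0, q1, q4}, {q0, q1, q2, q3}, {q0, q1, q2, q4}, {q0, q1, q2, q3, q4}.
{q1, q2, q3, q4} is not among them.

no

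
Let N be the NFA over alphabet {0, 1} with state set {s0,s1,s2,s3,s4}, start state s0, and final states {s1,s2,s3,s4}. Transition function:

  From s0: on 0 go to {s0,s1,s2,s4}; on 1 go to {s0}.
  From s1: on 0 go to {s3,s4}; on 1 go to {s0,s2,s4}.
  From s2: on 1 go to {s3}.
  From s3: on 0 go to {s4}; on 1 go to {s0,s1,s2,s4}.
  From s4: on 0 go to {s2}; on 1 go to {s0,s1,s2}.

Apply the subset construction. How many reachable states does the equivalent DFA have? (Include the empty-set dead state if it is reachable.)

Start state of the DFA: {s0}.
{s0} --0--> {s0,s1,s2,s4}  [new]
{s0} --1--> {s0}  [seen]
{s0,s1,s2,s4} --0--> {s0,s1,s2,s3,s4}  [new]
{s0,s1,s2,s4} --1--> {s0,s1,s2,s3,s4}  [seen]
{s0,s1,s2,s3,s4} --0--> {s0,s1,s2,s3,s4}  [seen]
{s0,s1,s2,s3,s4} --1--> {s0,s1,s2,s3,s4}  [seen]
Reachable DFA states: {s0}, {s0,s1,s2,s4}, {s0,s1,s2,s3,s4}.

3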